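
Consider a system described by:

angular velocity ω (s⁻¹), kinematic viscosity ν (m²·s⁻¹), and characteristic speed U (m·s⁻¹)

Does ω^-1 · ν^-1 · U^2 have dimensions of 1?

Sum the exponent of each base dimension across the product:
  M: −[ω]_M − [ν]_M + 2·[U]_M = −(0) − (0) + 2·(0) = 0
  L: −[ω]_L − [ν]_L + 2·[U]_L = −(0) − (2) + 2·(1) = 0
  T: −[ω]_T − [ν]_T + 2·[U]_T = −(-1) − (-1) + 2·(-1) = 0
All base exponents vanish — dimensionless.

yes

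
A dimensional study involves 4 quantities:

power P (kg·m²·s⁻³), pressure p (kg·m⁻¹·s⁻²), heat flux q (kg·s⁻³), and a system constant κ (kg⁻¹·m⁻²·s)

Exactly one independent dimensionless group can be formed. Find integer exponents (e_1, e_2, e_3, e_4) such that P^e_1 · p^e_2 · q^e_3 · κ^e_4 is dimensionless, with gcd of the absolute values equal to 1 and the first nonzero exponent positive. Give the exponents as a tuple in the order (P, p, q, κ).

(2, 2, -3, 1)

M: e_1·(1) + e_2·(1) + e_3·(1) + e_4·(-1) = 0
L: e_1·(2) + e_2·(-1) + e_3·(0) + e_4·(-2) = 0
T: e_1·(-3) + e_2·(-2) + e_3·(-3) + e_4·(1) = 0
Solving this homogeneous linear system for the smallest-integer solution (first nonzero entry positive) gives (2, 2, -3, 1).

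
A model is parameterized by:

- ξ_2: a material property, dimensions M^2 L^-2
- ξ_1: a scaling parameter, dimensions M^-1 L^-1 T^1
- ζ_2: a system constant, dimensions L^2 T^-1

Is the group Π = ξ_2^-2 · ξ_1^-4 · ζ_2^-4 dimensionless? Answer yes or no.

yes

Sum the exponent of each base dimension across the product:
  M: −2·[ξ_2]_M − 4·[ξ_1]_M − 4·[ζ_2]_M = −2·(2) − 4·(-1) − 4·(0) = 0
  L: −2·[ξ_2]_L − 4·[ξ_1]_L − 4·[ζ_2]_L = −2·(-2) − 4·(-1) − 4·(2) = 0
  T: −2·[ξ_2]_T − 4·[ξ_1]_T − 4·[ζ_2]_T = −2·(0) − 4·(1) − 4·(-1) = 0
All base exponents vanish — dimensionless.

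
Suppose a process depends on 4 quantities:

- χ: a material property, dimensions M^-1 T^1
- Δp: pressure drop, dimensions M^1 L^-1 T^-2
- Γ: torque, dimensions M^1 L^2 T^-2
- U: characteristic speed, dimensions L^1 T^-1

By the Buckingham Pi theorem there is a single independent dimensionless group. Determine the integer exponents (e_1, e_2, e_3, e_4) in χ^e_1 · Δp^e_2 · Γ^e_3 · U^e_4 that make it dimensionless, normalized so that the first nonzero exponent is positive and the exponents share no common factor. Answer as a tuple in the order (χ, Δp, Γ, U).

(3, 1, 2, -3)

M: e_1·(-1) + e_2·(1) + e_3·(1) + e_4·(0) = 0
L: e_1·(0) + e_2·(-1) + e_3·(2) + e_4·(1) = 0
T: e_1·(1) + e_2·(-2) + e_3·(-2) + e_4·(-1) = 0
Solving this homogeneous linear system for the smallest-integer solution (first nonzero entry positive) gives (3, 1, 2, -3).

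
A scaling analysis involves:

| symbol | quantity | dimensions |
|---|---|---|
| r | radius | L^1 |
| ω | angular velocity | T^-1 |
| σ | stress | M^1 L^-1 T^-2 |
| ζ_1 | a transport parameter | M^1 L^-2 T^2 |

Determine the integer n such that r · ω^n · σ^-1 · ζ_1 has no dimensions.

Balance the T exponent: (-1)·n from ω, plus (0) − (-2) + (2) = 4 from the rest, must sum to zero.
−n + 4 = 0, so n = 4.

4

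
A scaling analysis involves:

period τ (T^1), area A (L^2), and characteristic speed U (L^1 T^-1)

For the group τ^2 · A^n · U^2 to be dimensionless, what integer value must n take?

-1

Balance the L exponent: (2)·n from A, plus 2·(0) + 2·(1) = 2 from the rest, must sum to zero.
2n + 2 = 0, so n = -1.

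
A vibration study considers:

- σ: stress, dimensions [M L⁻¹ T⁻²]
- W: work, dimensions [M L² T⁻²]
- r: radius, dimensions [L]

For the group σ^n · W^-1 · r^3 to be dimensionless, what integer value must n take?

1

Balance the M exponent: (1)·n from σ, plus −(1) + 3·(0) = -1 from the rest, must sum to zero.
n − 1 = 0, so n = 1.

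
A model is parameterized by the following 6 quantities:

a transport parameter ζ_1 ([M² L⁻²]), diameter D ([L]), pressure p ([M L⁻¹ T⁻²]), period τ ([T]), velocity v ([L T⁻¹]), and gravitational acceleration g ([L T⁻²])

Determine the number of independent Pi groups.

3

There are 6 variables and 3 base dimensions (M, L, T).
The dimension matrix has rank 3.
Independent dimensionless groups: 6 − 3 = 3.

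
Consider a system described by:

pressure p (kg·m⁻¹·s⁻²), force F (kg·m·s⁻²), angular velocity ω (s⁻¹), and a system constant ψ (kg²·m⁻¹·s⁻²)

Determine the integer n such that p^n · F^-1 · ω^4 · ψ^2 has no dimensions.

-3

Balance the M exponent: (1)·n from p, plus −(1) + 4·(0) + 2·(2) = 3 from the rest, must sum to zero.
n + 3 = 0, so n = -3.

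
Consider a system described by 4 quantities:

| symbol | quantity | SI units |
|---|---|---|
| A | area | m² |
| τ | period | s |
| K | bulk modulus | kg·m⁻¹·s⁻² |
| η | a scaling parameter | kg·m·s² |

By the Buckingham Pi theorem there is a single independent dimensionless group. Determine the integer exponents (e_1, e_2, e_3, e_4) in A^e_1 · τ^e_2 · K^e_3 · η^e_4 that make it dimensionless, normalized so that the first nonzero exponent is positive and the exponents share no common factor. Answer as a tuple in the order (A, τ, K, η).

M: e_1·(0) + e_2·(0) + e_3·(1) + e_4·(1) = 0
L: e_1·(2) + e_2·(0) + e_3·(-1) + e_4·(1) = 0
T: e_1·(0) + e_2·(1) + e_3·(-2) + e_4·(2) = 0
Solving this homogeneous linear system for the smallest-integer solution (first nonzero entry positive) gives (1, 4, 1, -1).

(1, 4, 1, -1)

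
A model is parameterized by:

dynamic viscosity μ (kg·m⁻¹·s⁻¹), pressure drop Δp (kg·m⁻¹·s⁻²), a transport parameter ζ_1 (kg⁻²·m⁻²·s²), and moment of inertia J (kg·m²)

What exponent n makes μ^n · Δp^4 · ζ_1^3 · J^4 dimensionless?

-2

Balance the M exponent: (1)·n from μ, plus 4·(1) + 3·(-2) + 4·(1) = 2 from the rest, must sum to zero.
n + 2 = 0, so n = -2.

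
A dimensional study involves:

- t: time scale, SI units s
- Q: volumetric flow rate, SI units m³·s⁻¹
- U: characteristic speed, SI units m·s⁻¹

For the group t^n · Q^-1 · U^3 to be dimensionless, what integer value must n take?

2

Balance the T exponent: (1)·n from t, plus −(-1) + 3·(-1) = -2 from the rest, must sum to zero.
n − 2 = 0, so n = 2.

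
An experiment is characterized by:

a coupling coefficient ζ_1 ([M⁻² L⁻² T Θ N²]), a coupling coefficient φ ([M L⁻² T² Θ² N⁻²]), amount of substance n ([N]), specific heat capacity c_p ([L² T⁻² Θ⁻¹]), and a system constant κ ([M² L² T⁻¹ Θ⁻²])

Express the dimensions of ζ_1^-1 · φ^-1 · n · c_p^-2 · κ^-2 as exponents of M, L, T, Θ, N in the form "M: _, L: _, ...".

M: -3, L: -4, T: 3, Θ: 3, N: 1

Collect each base-dimension exponent across the product:
  M: −(-2) − (1) + (0) − 2·(0) − 2·(2) = -3
  L: −(-2) − (-2) + (0) − 2·(2) − 2·(2) = -4
  T: −(1) − (2) + (0) − 2·(-2) − 2·(-1) = 3
  Θ: −(1) − (2) + (0) − 2·(-1) − 2·(-2) = 3
  N: −(2) − (-2) + (1) − 2·(0) − 2·(0) = 1
So the dimensions are [M⁻³ L⁻⁴ T³ Θ³ N].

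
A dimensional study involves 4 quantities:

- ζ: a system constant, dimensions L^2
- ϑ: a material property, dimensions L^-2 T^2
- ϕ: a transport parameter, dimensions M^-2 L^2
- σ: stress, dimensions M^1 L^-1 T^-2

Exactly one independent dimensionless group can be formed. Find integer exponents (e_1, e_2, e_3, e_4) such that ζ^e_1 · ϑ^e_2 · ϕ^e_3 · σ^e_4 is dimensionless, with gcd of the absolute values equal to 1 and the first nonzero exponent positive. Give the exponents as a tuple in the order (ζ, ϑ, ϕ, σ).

M: e_1·(0) + e_2·(0) + e_3·(-2) + e_4·(1) = 0
L: e_1·(2) + e_2·(-2) + e_3·(2) + e_4·(-1) = 0
T: e_1·(0) + e_2·(2) + e_3·(0) + e_4·(-2) = 0
Solving this homogeneous linear system for the smallest-integer solution (first nonzero entry positive) gives (2, 2, 1, 2).

(2, 2, 1, 2)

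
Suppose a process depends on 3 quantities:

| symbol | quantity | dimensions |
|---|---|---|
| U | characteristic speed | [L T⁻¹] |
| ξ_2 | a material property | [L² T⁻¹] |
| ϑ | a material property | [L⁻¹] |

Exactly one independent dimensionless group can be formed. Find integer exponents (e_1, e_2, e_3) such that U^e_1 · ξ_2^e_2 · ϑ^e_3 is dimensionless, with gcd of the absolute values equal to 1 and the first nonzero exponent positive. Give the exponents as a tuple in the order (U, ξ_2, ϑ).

(1, -1, -1)

L: e_1·(1) + e_2·(2) + e_3·(-1) = 0
T: e_1·(-1) + e_2·(-1) + e_3·(0) = 0
Solving this homogeneous linear system for the smallest-integer solution (first nonzero entry positive) gives (1, -1, -1).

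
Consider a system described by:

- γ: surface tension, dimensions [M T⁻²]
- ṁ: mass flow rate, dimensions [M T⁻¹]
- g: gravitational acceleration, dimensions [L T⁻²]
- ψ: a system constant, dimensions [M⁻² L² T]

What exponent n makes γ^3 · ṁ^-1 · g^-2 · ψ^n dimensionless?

Balance the M exponent: (-2)·n from ψ, plus 3·(1) − (1) − 2·(0) = 2 from the rest, must sum to zero.
-2n + 2 = 0, so n = 1.

1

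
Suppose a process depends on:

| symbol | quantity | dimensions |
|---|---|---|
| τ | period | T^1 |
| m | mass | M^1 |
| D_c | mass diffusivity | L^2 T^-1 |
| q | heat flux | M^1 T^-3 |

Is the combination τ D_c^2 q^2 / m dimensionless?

Sum the exponent of each base dimension across the product:
  M: [τ]_M − [m]_M + 2·[D_c]_M + 2·[q]_M = (0) − (1) + 2·(0) + 2·(1) = 1
  L: [τ]_L − [m]_L + 2·[D_c]_L + 2·[q]_L = (0) − (0) + 2·(2) + 2·(0) = 4
  T: [τ]_T − [m]_T + 2·[D_c]_T + 2·[q]_T = (1) − (0) + 2·(-1) + 2·(-3) = -7
Net dimensions [M L⁴ T⁻⁷] ≠ [1] — not dimensionless.

no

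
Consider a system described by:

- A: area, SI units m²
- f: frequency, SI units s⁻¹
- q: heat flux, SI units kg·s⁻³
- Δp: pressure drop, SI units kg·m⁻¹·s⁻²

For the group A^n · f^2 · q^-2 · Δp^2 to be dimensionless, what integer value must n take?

Balance the L exponent: (2)·n from A, plus 2·(0) − 2·(0) + 2·(-1) = -2 from the rest, must sum to zero.
2n − 2 = 0, so n = 1.

1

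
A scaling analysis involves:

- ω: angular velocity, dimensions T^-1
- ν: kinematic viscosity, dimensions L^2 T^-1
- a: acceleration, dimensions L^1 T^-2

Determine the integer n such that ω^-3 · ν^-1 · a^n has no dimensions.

Balance the L exponent: (1)·n from a, plus −3·(0) − (2) = -2 from the rest, must sum to zero.
n − 2 = 0, so n = 2.

2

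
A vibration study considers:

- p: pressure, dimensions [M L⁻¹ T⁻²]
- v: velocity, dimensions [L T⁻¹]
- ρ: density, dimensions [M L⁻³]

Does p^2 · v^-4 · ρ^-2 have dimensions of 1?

yes

Sum the exponent of each base dimension across the product:
  M: 2·[p]_M − 4·[v]_M − 2·[ρ]_M = 2·(1) − 4·(0) − 2·(1) = 0
  L: 2·[p]_L − 4·[v]_L − 2·[ρ]_L = 2·(-1) − 4·(1) − 2·(-3) = 0
  T: 2·[p]_T − 4·[v]_T − 2·[ρ]_T = 2·(-2) − 4·(-1) − 2·(0) = 0
All base exponents vanish — dimensionless.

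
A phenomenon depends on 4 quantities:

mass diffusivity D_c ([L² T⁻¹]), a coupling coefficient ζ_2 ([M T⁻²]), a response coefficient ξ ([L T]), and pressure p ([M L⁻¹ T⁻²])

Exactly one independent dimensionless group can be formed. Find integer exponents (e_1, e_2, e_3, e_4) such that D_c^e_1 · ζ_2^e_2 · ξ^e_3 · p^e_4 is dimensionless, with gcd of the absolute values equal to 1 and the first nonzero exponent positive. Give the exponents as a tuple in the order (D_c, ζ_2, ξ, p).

M: e_1·(0) + e_2·(1) + e_3·(0) + e_4·(1) = 0
L: e_1·(2) + e_2·(0) + e_3·(1) + e_4·(-1) = 0
T: e_1·(-1) + e_2·(-2) + e_3·(1) + e_4·(-2) = 0
Solving this homogeneous linear system for the smallest-integer solution (first nonzero entry positive) gives (1, -3, 1, 3).

(1, -3, 1, 3)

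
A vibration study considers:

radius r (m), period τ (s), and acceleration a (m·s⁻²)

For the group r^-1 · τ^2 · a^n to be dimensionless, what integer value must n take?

1

Balance the L exponent: (1)·n from a, plus −(1) + 2·(0) = -1 from the rest, must sum to zero.
n − 1 = 0, so n = 1.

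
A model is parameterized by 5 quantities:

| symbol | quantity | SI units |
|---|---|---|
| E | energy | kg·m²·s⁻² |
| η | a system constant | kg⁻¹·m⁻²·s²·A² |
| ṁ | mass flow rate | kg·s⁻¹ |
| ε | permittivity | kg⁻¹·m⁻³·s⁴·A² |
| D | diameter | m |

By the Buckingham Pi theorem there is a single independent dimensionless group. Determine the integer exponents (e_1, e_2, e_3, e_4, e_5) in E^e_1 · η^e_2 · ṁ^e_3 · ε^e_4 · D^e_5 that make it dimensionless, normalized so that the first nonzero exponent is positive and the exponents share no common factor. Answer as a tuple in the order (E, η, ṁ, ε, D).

M: e_1·(1) + e_2·(-1) + e_3·(1) + e_4·(-1) + e_5·(0) = 0
L: e_1·(2) + e_2·(-2) + e_3·(0) + e_4·(-3) + e_5·(1) = 0
T: e_1·(-2) + e_2·(2) + e_3·(-1) + e_4·(4) + e_5·(0) = 0
I: e_1·(0) + e_2·(2) + e_3·(0) + e_4·(2) + e_5·(0) = 0
Solving this homogeneous linear system for the smallest-integer solution (first nonzero entry positive) gives (2, -1, -2, 1, -3).

(2, -1, -2, 1, -3)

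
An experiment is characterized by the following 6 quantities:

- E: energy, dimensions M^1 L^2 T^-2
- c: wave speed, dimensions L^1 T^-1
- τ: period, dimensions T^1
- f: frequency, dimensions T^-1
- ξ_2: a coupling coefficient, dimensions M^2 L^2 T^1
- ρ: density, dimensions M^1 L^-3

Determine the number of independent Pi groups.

3

There are 6 variables and 3 base dimensions (M, L, T).
The dimension matrix has rank 3.
Independent dimensionless groups: 6 − 3 = 3.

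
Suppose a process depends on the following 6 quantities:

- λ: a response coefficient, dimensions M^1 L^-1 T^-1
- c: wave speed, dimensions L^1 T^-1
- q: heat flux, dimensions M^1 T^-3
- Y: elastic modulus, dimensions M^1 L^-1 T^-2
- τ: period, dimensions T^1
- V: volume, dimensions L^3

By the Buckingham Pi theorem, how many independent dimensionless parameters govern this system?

3

There are 6 variables and 3 base dimensions (M, L, T).
The dimension matrix has rank 3.
Independent dimensionless groups: 6 − 3 = 3.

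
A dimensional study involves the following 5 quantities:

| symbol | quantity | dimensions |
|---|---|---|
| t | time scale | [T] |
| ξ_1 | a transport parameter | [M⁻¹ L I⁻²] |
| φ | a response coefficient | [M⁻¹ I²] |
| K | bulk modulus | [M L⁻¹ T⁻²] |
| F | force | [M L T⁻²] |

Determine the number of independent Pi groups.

There are 5 variables and 4 base dimensions (M, L, T, I).
The dimension matrix has rank 4.
Independent dimensionless groups: 5 − 4 = 1.

1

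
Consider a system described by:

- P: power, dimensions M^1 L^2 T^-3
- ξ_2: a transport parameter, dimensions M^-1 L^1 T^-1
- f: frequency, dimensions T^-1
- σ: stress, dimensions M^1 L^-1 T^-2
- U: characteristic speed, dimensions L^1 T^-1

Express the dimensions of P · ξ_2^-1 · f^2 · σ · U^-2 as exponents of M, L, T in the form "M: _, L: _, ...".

Collect each base-dimension exponent across the product:
  M: (1) − (-1) + 2·(0) + (1) − 2·(0) = 3
  L: (2) − (1) + 2·(0) + (-1) − 2·(1) = -2
  T: (-3) − (-1) + 2·(-1) + (-2) − 2·(-1) = -4
So the dimensions are [M³ L⁻² T⁻⁴].

M: 3, L: -2, T: -4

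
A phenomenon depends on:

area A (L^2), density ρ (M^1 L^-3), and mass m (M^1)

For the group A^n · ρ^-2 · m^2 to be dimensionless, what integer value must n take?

Balance the L exponent: (2)·n from A, plus −2·(-3) + 2·(0) = 6 from the rest, must sum to zero.
2n + 6 = 0, so n = -3.

-3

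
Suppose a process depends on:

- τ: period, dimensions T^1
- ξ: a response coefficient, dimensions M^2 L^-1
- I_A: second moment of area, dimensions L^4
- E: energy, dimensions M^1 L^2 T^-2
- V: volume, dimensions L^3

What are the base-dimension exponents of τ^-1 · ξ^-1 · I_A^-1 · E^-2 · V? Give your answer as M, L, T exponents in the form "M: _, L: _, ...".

Collect each base-dimension exponent across the product:
  M: −(0) − (2) − (0) − 2·(1) + (0) = -4
  L: −(0) − (-1) − (4) − 2·(2) + (3) = -4
  T: −(1) − (0) − (0) − 2·(-2) + (0) = 3
So the dimensions are [M⁻⁴ L⁻⁴ T³].

M: -4, L: -4, T: 3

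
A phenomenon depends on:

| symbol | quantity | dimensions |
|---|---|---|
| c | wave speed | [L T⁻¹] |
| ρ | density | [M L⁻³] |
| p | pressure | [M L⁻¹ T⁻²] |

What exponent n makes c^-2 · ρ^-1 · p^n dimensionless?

Balance the M exponent: (1)·n from p, plus −2·(0) − (1) = -1 from the rest, must sum to zero.
n − 1 = 0, so n = 1.

1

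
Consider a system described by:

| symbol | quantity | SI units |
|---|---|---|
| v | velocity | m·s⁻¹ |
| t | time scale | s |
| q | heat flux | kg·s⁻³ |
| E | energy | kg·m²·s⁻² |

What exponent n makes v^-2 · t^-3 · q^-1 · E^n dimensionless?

1

Balance the M exponent: (1)·n from E, plus −2·(0) − 3·(0) − (1) = -1 from the rest, must sum to zero.
n − 1 = 0, so n = 1.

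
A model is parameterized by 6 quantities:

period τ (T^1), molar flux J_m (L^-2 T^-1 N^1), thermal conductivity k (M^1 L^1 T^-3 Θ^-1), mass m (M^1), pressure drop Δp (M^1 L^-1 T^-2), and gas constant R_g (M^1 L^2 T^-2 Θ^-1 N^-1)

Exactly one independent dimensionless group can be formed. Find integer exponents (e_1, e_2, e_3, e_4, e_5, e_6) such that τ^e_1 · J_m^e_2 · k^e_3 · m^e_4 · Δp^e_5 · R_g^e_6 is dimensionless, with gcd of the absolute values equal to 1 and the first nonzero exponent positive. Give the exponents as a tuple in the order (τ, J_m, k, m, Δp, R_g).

(2, -1, 1, -1, 1, -1)

M: e_1·(0) + e_2·(0) + e_3·(1) + e_4·(1) + e_5·(1) + e_6·(1) = 0
L: e_1·(0) + e_2·(-2) + e_3·(1) + e_4·(0) + e_5·(-1) + e_6·(2) = 0
T: e_1·(1) + e_2·(-1) + e_3·(-3) + e_4·(0) + e_5·(-2) + e_6·(-2) = 0
Θ: e_1·(0) + e_2·(0) + e_3·(-1) + e_4·(0) + e_5·(0) + e_6·(-1) = 0
N: e_1·(0) + e_2·(1) + e_3·(0) + e_4·(0) + e_5·(0) + e_6·(-1) = 0
Solving this homogeneous linear system for the smallest-integer solution (first nonzero entry positive) gives (2, -1, 1, -1, 1, -1).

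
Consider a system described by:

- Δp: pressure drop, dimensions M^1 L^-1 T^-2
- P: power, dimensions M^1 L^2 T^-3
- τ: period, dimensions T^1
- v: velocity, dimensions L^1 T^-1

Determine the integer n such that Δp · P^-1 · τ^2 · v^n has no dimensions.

Balance the L exponent: (1)·n from v, plus (-1) − (2) + 2·(0) = -3 from the rest, must sum to zero.
n − 3 = 0, so n = 3.

3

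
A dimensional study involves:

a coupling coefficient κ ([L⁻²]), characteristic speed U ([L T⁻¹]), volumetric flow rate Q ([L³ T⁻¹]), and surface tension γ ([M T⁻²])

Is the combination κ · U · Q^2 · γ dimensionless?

no

Sum the exponent of each base dimension across the product:
  M: [κ]_M + [U]_M + 2·[Q]_M + [γ]_M = (0) + (0) + 2·(0) + (1) = 1
  L: [κ]_L + [U]_L + 2·[Q]_L + [γ]_L = (-2) + (1) + 2·(3) + (0) = 5
  T: [κ]_T + [U]_T + 2·[Q]_T + [γ]_T = (0) + (-1) + 2·(-1) + (-2) = -5
Net dimensions [M L⁵ T⁻⁵] ≠ [1] — not dimensionless.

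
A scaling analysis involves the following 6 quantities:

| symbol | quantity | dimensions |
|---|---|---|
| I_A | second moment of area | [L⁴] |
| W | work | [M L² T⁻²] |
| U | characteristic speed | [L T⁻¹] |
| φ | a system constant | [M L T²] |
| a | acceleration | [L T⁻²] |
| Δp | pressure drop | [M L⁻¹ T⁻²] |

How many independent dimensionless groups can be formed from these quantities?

There are 6 variables and 3 base dimensions (M, L, T).
The dimension matrix has rank 3.
Independent dimensionless groups: 6 − 3 = 3.

3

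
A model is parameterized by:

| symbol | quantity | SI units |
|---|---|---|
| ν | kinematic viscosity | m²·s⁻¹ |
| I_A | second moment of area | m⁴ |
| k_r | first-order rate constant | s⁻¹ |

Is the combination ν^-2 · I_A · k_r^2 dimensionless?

yes

Sum the exponent of each base dimension across the product:
  M: −2·[ν]_M + [I_A]_M + 2·[k_r]_M = −2·(0) + (0) + 2·(0) = 0
  L: −2·[ν]_L + [I_A]_L + 2·[k_r]_L = −2·(2) + (4) + 2·(0) = 0
  T: −2·[ν]_T + [I_A]_T + 2·[k_r]_T = −2·(-1) + (0) + 2·(-1) = 0
  I: −2·[ν]_I + [I_A]_I + 2·[k_r]_I = −2·(0) + (0) + 2·(0) = 0
All base exponents vanish — dimensionless.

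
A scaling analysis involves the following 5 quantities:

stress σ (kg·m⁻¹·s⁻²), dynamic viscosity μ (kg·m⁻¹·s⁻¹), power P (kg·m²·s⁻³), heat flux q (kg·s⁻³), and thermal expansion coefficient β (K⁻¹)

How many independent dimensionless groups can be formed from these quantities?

1

There are 5 variables and 4 base dimensions (M, L, T, Θ).
The dimension matrix has rank 4.
Independent dimensionless groups: 5 − 4 = 1.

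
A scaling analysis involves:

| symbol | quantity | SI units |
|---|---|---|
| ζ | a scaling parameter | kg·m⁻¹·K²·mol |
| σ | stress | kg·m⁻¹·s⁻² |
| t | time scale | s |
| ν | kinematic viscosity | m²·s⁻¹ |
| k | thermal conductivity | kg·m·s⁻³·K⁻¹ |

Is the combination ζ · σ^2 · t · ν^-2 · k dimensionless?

Sum the exponent of each base dimension across the product:
  M: [ζ]_M + 2·[σ]_M + [t]_M − 2·[ν]_M + [k]_M = (1) + 2·(1) + (0) − 2·(0) + (1) = 4
  L: [ζ]_L + 2·[σ]_L + [t]_L − 2·[ν]_L + [k]_L = (-1) + 2·(-1) + (0) − 2·(2) + (1) = -6
  T: [ζ]_T + 2·[σ]_T + [t]_T − 2·[ν]_T + [k]_T = (0) + 2·(-2) + (1) − 2·(-1) + (-3) = -4
  Θ: [ζ]_Θ + 2·[σ]_Θ + [t]_Θ − 2·[ν]_Θ + [k]_Θ = (2) + 2·(0) + (0) − 2·(0) + (-1) = 1
  N: [ζ]_N + 2·[σ]_N + [t]_N − 2·[ν]_N + [k]_N = (1) + 2·(0) + (0) − 2·(0) + (0) = 1
Net dimensions [M⁴ L⁻⁶ T⁻⁴ Θ N] ≠ [1] — not dimensionless.

no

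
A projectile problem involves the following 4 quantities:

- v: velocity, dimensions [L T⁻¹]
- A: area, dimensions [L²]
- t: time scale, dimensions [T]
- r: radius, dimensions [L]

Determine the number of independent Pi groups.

2

There are 4 variables and 2 base dimensions (L, T).
The dimension matrix has rank 2.
Independent dimensionless groups: 4 − 2 = 2.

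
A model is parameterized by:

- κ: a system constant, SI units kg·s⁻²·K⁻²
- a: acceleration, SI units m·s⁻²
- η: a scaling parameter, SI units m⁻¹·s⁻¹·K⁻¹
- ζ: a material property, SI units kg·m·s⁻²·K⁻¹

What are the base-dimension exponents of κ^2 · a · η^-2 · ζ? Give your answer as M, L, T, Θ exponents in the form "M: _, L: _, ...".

Collect each base-dimension exponent across the product:
  M: 2·(1) + (0) − 2·(0) + (1) = 3
  L: 2·(0) + (1) − 2·(-1) + (1) = 4
  T: 2·(-2) + (-2) − 2·(-1) + (-2) = -6
  Θ: 2·(-2) + (0) − 2·(-1) + (-1) = -3
So the dimensions are [M³ L⁴ T⁻⁶ Θ⁻³].

M: 3, L: 4, T: -6, Θ: -3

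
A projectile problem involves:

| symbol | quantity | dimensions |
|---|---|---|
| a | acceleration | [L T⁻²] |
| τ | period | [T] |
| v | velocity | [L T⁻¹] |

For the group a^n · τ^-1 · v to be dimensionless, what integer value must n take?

Balance the L exponent: (1)·n from a, plus −(0) + (1) = 1 from the rest, must sum to zero.
n + 1 = 0, so n = -1.

-1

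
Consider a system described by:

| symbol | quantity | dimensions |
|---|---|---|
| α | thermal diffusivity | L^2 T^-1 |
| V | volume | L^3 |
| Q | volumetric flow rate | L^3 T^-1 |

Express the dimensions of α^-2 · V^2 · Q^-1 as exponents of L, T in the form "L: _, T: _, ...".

Collect each base-dimension exponent across the product:
  L: −2·(2) + 2·(3) − (3) = -1
  T: −2·(-1) + 2·(0) − (-1) = 3
So the dimensions are [L⁻¹ T³].

L: -1, T: 3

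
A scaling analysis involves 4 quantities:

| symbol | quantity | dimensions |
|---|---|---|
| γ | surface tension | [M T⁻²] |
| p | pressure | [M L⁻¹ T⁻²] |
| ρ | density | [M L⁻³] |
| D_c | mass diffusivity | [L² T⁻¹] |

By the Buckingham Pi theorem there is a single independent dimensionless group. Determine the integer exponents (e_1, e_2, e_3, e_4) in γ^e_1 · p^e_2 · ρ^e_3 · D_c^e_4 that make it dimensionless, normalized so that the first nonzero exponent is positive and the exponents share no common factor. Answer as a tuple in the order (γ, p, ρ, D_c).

(2, -1, -1, -2)

M: e_1·(1) + e_2·(1) + e_3·(1) + e_4·(0) = 0
L: e_1·(0) + e_2·(-1) + e_3·(-3) + e_4·(2) = 0
T: e_1·(-2) + e_2·(-2) + e_3·(0) + e_4·(-1) = 0
Solving this homogeneous linear system for the smallest-integer solution (first nonzero entry positive) gives (2, -1, -1, -2).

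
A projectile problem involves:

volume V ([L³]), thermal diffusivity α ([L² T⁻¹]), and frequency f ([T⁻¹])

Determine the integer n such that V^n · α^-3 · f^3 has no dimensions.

Balance the L exponent: (3)·n from V, plus −3·(2) + 3·(0) = -6 from the rest, must sum to zero.
3n − 6 = 0, so n = 2.

2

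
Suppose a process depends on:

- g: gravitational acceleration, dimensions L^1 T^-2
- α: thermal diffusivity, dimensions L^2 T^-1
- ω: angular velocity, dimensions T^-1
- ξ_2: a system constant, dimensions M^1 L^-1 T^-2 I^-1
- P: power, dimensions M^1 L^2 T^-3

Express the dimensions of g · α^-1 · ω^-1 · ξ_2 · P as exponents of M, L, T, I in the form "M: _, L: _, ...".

M: 2, L: 0, T: -5, I: -1

Collect each base-dimension exponent across the product:
  M: (0) − (0) − (0) + (1) + (1) = 2
  L: (1) − (2) − (0) + (-1) + (2) = 0
  T: (-2) − (-1) − (-1) + (-2) + (-3) = -5
  I: (0) − (0) − (0) + (-1) + (0) = -1
So the dimensions are [M² T⁻⁵ I⁻¹].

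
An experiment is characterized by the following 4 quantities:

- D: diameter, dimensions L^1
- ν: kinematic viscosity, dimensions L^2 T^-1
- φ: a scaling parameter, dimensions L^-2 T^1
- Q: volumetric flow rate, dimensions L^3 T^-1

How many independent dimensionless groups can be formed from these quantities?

2

There are 4 variables and 2 base dimensions (L, T).
The dimension matrix has rank 2.
Independent dimensionless groups: 4 − 2 = 2.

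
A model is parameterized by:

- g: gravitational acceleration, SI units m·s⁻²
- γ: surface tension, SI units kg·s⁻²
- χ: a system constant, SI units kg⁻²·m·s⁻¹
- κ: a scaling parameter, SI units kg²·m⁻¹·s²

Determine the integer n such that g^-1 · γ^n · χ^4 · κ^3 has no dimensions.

Balance the M exponent: (1)·n from γ, plus −(0) + 4·(-2) + 3·(2) = -2 from the rest, must sum to zero.
n − 2 = 0, so n = 2.

2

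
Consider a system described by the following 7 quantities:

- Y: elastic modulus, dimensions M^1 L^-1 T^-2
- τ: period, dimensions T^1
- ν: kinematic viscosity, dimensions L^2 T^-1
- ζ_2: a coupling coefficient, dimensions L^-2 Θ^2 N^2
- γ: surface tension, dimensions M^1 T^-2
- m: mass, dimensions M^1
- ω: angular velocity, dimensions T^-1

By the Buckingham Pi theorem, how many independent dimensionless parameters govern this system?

There are 7 variables and 5 base dimensions (M, L, T, Θ, N).
The dimension matrix has rank 4 (less than 5: the dimension vectors are linearly dependent).
Independent dimensionless groups: 7 − 4 = 3.

3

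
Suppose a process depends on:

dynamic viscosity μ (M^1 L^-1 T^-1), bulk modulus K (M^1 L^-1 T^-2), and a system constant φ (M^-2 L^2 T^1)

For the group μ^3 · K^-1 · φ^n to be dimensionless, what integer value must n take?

Balance the M exponent: (-2)·n from φ, plus 3·(1) − (1) = 2 from the rest, must sum to zero.
-2n + 2 = 0, so n = 1.

1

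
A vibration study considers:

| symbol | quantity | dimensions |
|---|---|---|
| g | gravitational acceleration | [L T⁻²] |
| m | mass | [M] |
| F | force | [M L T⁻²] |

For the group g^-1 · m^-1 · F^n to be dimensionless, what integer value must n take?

Balance the M exponent: (1)·n from F, plus −(0) − (1) = -1 from the rest, must sum to zero.
n − 1 = 0, so n = 1.

1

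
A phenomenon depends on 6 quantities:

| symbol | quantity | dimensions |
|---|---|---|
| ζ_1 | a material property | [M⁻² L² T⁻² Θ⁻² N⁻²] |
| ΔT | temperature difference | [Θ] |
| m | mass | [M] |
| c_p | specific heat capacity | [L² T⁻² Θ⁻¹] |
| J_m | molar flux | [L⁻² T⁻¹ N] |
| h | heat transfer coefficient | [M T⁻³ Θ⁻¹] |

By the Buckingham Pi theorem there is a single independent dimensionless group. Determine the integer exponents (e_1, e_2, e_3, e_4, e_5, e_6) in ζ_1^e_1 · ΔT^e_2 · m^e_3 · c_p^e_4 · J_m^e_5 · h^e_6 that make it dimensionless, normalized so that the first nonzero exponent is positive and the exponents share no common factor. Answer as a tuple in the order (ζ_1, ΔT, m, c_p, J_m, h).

M: e_1·(-2) + e_2·(0) + e_3·(1) + e_4·(0) + e_5·(0) + e_6·(1) = 0
L: e_1·(2) + e_2·(0) + e_3·(0) + e_4·(2) + e_5·(-2) + e_6·(0) = 0
T: e_1·(-2) + e_2·(0) + e_3·(0) + e_4·(-2) + e_5·(-1) + e_6·(-3) = 0
Θ: e_1·(-2) + e_2·(1) + e_3·(0) + e_4·(-1) + e_5·(0) + e_6·(-1) = 0
N: e_1·(-2) + e_2·(0) + e_3·(0) + e_4·(0) + e_5·(1) + e_6·(0) = 0
Solving this homogeneous linear system for the smallest-integer solution (first nonzero entry positive) gives (1, 1, 4, 1, 2, -2).

(1, 1, 4, 1, 2, -2)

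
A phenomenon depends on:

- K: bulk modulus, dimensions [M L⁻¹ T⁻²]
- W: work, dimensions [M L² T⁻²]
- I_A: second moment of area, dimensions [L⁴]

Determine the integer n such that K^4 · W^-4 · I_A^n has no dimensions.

3

Balance the L exponent: (4)·n from I_A, plus 4·(-1) − 4·(2) = -12 from the rest, must sum to zero.
4n − 12 = 0, so n = 3.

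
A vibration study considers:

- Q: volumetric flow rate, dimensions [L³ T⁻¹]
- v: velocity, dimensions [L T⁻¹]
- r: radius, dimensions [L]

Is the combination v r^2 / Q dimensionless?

Sum the exponent of each base dimension across the product:
  L: −[Q]_L + [v]_L + 2·[r]_L = −(3) + (1) + 2·(1) = 0
  T: −[Q]_T + [v]_T + 2·[r]_T = −(-1) + (-1) + 2·(0) = 0
All base exponents vanish — dimensionless.

yes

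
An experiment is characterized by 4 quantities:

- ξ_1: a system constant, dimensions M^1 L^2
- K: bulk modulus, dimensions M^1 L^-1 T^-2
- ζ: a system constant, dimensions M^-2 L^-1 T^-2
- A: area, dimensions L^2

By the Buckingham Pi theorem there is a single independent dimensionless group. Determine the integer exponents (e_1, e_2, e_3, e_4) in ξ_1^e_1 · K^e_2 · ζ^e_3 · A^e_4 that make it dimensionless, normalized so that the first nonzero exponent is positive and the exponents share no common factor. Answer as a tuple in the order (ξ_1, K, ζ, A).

M: e_1·(1) + e_2·(1) + e_3·(-2) + e_4·(0) = 0
L: e_1·(2) + e_2·(-1) + e_3·(-1) + e_4·(2) = 0
T: e_1·(0) + e_2·(-2) + e_3·(-2) + e_4·(0) = 0
Solving this homogeneous linear system for the smallest-integer solution (first nonzero entry positive) gives (3, -1, 1, -3).

(3, -1, 1, -3)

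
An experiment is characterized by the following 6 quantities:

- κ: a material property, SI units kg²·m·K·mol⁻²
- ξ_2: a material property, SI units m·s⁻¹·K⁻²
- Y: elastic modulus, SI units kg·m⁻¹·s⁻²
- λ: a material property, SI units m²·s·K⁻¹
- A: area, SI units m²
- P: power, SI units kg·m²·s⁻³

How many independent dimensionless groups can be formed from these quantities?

There are 6 variables and 5 base dimensions (M, L, T, Θ, N).
The dimension matrix has rank 5.
Independent dimensionless groups: 6 − 5 = 1.

1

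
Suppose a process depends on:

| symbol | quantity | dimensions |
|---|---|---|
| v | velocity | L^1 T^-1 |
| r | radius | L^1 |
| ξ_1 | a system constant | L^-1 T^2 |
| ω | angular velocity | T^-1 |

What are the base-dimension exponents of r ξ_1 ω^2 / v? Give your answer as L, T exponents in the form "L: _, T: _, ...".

L: -1, T: 1

Collect each base-dimension exponent across the product:
  L: −(1) + (1) + (-1) + 2·(0) = -1
  T: −(-1) + (0) + (2) + 2·(-1) = 1
So the dimensions are [L⁻¹ T].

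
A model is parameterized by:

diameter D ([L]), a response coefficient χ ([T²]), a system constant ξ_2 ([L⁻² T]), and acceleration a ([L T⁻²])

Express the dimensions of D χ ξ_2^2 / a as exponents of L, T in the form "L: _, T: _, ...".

Collect each base-dimension exponent across the product:
  L: (1) + (0) + 2·(-2) − (1) = -4
  T: (0) + (2) + 2·(1) − (-2) = 6
So the dimensions are [L⁻⁴ T⁶].

L: -4, T: 6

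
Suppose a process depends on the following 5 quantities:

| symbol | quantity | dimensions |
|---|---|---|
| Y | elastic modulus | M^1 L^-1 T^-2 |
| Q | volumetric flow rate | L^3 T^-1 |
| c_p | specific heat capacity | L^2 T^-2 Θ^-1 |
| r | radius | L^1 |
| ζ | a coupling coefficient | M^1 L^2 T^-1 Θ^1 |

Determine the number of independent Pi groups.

There are 5 variables and 4 base dimensions (M, L, T, Θ).
The dimension matrix has rank 4.
Independent dimensionless groups: 5 − 4 = 1.

1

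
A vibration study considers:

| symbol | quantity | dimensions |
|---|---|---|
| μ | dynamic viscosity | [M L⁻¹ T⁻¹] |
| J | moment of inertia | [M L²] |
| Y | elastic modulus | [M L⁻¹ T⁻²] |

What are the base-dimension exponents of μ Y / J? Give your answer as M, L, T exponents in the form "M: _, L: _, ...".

M: 1, L: -4, T: -3

Collect each base-dimension exponent across the product:
  M: (1) − (1) + (1) = 1
  L: (-1) − (2) + (-1) = -4
  T: (-1) − (0) + (-2) = -3
So the dimensions are [M L⁻⁴ T⁻³].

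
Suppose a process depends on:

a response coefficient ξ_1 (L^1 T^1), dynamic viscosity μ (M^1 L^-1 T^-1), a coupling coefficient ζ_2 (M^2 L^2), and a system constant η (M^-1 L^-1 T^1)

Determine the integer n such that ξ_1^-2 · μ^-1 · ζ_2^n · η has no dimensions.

1

Balance the M exponent: (2)·n from ζ_2, plus −2·(0) − (1) + (-1) = -2 from the rest, must sum to zero.
2n − 2 = 0, so n = 1.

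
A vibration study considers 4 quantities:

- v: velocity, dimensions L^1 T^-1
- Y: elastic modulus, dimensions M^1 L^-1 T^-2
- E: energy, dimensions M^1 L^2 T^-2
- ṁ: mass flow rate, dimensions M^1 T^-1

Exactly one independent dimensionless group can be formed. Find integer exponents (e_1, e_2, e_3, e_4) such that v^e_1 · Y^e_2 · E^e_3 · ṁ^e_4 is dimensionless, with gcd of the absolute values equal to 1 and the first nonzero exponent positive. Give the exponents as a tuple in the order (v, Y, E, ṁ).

M: e_1·(0) + e_2·(1) + e_3·(1) + e_4·(1) = 0
L: e_1·(1) + e_2·(-1) + e_3·(2) + e_4·(0) = 0
T: e_1·(-1) + e_2·(-2) + e_3·(-2) + e_4·(-1) = 0
Solving this homogeneous linear system for the smallest-integer solution (first nonzero entry positive) gives (3, -1, -2, 3).

(3, -1, -2, 3)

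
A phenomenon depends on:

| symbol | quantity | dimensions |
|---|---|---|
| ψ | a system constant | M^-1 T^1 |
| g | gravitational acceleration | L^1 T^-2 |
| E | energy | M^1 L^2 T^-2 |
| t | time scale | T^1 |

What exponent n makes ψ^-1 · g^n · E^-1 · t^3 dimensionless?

2

Balance the L exponent: (1)·n from g, plus −(0) − (2) + 3·(0) = -2 from the rest, must sum to zero.
n − 2 = 0, so n = 2.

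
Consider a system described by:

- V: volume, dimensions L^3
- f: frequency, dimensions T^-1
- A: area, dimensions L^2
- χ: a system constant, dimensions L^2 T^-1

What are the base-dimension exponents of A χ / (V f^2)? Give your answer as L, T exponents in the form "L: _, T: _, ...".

Collect each base-dimension exponent across the product:
  L: −(3) − 2·(0) + (2) + (2) = 1
  T: −(0) − 2·(-1) + (0) + (-1) = 1
So the dimensions are [L T].

L: 1, T: 1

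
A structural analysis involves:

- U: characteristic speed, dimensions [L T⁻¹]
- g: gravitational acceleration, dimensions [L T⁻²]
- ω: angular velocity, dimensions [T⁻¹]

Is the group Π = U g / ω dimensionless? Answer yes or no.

no

Sum the exponent of each base dimension across the product:
  L: [U]_L + [g]_L − [ω]_L = (1) + (1) − (0) = 2
  T: [U]_T + [g]_T − [ω]_T = (-1) + (-2) − (-1) = -2
Net dimensions [L² T⁻²] ≠ [1] — not dimensionless.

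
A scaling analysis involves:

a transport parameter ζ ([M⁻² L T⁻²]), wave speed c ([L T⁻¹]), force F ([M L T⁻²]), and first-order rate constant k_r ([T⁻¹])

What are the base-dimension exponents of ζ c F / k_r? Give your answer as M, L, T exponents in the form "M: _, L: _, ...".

Collect each base-dimension exponent across the product:
  M: (-2) + (0) + (1) − (0) = -1
  L: (1) + (1) + (1) − (0) = 3
  T: (-2) + (-1) + (-2) − (-1) = -4
So the dimensions are [M⁻¹ L³ T⁻⁴].

M: -1, L: 3, T: -4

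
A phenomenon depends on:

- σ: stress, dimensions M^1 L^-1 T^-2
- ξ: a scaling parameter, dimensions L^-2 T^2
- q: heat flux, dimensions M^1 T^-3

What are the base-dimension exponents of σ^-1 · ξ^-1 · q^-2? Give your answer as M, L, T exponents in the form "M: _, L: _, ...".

Collect each base-dimension exponent across the product:
  M: −(1) − (0) − 2·(1) = -3
  L: −(-1) − (-2) − 2·(0) = 3
  T: −(-2) − (2) − 2·(-3) = 6
So the dimensions are [M⁻³ L³ T⁶].

M: -3, L: 3, T: 6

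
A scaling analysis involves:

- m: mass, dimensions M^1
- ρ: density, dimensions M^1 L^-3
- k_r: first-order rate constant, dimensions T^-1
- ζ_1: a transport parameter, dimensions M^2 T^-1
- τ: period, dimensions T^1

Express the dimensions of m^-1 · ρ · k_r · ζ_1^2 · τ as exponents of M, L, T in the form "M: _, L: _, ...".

M: 4, L: -3, T: -2

Collect each base-dimension exponent across the product:
  M: −(1) + (1) + (0) + 2·(2) + (0) = 4
  L: −(0) + (-3) + (0) + 2·(0) + (0) = -3
  T: −(0) + (0) + (-1) + 2·(-1) + (1) = -2
So the dimensions are [M⁴ L⁻³ T⁻²].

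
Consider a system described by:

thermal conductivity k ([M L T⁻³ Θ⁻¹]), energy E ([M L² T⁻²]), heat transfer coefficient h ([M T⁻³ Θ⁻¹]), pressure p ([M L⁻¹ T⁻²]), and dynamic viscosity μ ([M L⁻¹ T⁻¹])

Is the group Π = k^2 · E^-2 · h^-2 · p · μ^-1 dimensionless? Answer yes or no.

no

Sum the exponent of each base dimension across the product:
  M: 2·[k]_M − 2·[E]_M − 2·[h]_M + [p]_M − [μ]_M = 2·(1) − 2·(1) − 2·(1) + (1) − (1) = -2
  L: 2·[k]_L − 2·[E]_L − 2·[h]_L + [p]_L − [μ]_L = 2·(1) − 2·(2) − 2·(0) + (-1) − (-1) = -2
  T: 2·[k]_T − 2·[E]_T − 2·[h]_T + [p]_T − [μ]_T = 2·(-3) − 2·(-2) − 2·(-3) + (-2) − (-1) = 3
  Θ: 2·[k]_Θ − 2·[E]_Θ − 2·[h]_Θ + [p]_Θ − [μ]_Θ = 2·(-1) − 2·(0) − 2·(-1) + (0) − (0) = 0
Net dimensions [M⁻² L⁻² T³] ≠ [1] — not dimensionless.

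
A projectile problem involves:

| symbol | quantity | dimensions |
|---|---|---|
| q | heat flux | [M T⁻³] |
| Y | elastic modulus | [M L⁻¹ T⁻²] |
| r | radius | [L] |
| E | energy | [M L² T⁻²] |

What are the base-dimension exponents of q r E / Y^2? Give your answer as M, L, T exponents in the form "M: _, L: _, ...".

M: 0, L: 5, T: -1

Collect each base-dimension exponent across the product:
  M: (1) − 2·(1) + (0) + (1) = 0
  L: (0) − 2·(-1) + (1) + (2) = 5
  T: (-3) − 2·(-2) + (0) + (-2) = -1
So the dimensions are [L⁵ T⁻¹].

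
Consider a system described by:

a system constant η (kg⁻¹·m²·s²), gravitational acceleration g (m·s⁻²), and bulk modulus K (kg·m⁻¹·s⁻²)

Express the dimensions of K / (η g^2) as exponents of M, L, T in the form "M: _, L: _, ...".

Collect each base-dimension exponent across the product:
  M: −(-1) − 2·(0) + (1) = 2
  L: −(2) − 2·(1) + (-1) = -5
  T: −(2) − 2·(-2) + (-2) = 0
So the dimensions are [M² L⁻⁵].

M: 2, L: -5, T: 0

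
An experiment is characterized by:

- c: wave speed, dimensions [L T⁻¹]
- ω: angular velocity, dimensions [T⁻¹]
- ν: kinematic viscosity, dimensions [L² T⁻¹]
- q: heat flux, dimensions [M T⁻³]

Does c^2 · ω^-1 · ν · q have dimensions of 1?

Sum the exponent of each base dimension across the product:
  M: 2·[c]_M − [ω]_M + [ν]_M + [q]_M = 2·(0) − (0) + (0) + (1) = 1
  L: 2·[c]_L − [ω]_L + [ν]_L + [q]_L = 2·(1) − (0) + (2) + (0) = 4
  T: 2·[c]_T − [ω]_T + [ν]_T + [q]_T = 2·(-1) − (-1) + (-1) + (-3) = -5
Net dimensions [M L⁴ T⁻⁵] ≠ [1] — not dimensionless.

no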